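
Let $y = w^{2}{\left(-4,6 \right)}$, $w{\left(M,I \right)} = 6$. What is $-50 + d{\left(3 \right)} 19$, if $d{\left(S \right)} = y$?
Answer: $634$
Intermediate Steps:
$y = 36$ ($y = 6^{2} = 36$)
$d{\left(S \right)} = 36$
$-50 + d{\left(3 \right)} 19 = -50 + 36 \cdot 19 = -50 + 684 = 634$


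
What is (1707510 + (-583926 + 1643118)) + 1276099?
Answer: 4042801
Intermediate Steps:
(1707510 + (-583926 + 1643118)) + 1276099 = (1707510 + 1059192) + 1276099 = 2766702 + 1276099 = 4042801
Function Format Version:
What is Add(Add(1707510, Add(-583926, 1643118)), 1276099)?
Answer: 4042801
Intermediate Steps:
Add(Add(1707510, Add(-583926, 1643118)), 1276099) = Add(Add(1707510, 1059192), 1276099) = Add(2766702, 1276099) = 4042801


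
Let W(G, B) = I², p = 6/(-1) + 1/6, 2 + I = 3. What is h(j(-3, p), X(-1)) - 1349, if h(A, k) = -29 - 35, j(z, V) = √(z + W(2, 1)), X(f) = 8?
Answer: -1413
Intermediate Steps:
I = 1 (I = -2 + 3 = 1)
p = -35/6 (p = 6*(-1) + 1*(⅙) = -6 + ⅙ = -35/6 ≈ -5.8333)
W(G, B) = 1 (W(G, B) = 1² = 1)
j(z, V) = √(1 + z) (j(z, V) = √(z + 1) = √(1 + z))
h(A, k) = -64
h(j(-3, p), X(-1)) - 1349 = -64 - 1349 = -1413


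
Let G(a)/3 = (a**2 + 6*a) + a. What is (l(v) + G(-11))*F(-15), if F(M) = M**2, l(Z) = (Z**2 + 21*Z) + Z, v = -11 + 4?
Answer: 6075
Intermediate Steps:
G(a) = 3*a**2 + 21*a (G(a) = 3*((a**2 + 6*a) + a) = 3*(a**2 + 7*a) = 3*a**2 + 21*a)
v = -7
l(Z) = Z**2 + 22*Z
(l(v) + G(-11))*F(-15) = (-7*(22 - 7) + 3*(-11)*(7 - 11))*(-15)**2 = (-7*15 + 3*(-11)*(-4))*225 = (-105 + 132)*225 = 27*225 = 6075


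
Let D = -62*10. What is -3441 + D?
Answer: -4061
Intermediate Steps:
D = -620
-3441 + D = -3441 - 620 = -4061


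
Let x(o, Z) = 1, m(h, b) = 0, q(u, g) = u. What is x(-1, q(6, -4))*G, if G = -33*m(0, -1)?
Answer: 0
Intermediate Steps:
G = 0 (G = -33*0 = 0)
x(-1, q(6, -4))*G = 1*0 = 0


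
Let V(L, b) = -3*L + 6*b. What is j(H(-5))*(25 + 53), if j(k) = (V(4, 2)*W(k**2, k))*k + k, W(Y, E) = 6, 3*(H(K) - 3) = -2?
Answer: 182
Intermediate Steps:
H(K) = 7/3 (H(K) = 3 + (1/3)*(-2) = 3 - 2/3 = 7/3)
j(k) = k (j(k) = ((-3*4 + 6*2)*6)*k + k = ((-12 + 12)*6)*k + k = (0*6)*k + k = 0*k + k = 0 + k = k)
j(H(-5))*(25 + 53) = 7*(25 + 53)/3 = (7/3)*78 = 182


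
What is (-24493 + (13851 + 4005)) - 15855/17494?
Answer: -116123533/17494 ≈ -6637.9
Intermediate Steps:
(-24493 + (13851 + 4005)) - 15855/17494 = (-24493 + 17856) - 15855*1/17494 = -6637 - 15855/17494 = -116123533/17494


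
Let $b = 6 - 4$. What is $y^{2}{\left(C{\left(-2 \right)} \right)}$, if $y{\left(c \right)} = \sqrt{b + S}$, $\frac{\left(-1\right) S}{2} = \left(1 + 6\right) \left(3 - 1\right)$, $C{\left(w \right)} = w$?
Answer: $-26$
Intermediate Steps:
$b = 2$
$S = -28$ ($S = - 2 \left(1 + 6\right) \left(3 - 1\right) = - 2 \cdot 7 \cdot 2 = \left(-2\right) 14 = -28$)
$y{\left(c \right)} = i \sqrt{26}$ ($y{\left(c \right)} = \sqrt{2 - 28} = \sqrt{-26} = i \sqrt{26}$)
$y^{2}{\left(C{\left(-2 \right)} \right)} = \left(i \sqrt{26}\right)^{2} = -26$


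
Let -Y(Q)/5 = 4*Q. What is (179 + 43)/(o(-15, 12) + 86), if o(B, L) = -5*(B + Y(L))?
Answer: 222/1361 ≈ 0.16312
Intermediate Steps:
Y(Q) = -20*Q
o(B, L) = -5*B + 100*L (o(B, L) = -5*(B - 20*L) = -5*B + 100*L)
(179 + 43)/(o(-15, 12) + 86) = (179 + 43)/((-5*(-15) + 100*12) + 86) = 222/((75 + 1200) + 86) = 222/(1275 + 86) = 222/1361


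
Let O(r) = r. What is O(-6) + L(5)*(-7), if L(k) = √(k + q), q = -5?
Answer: -6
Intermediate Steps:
L(k) = √(-5 + k) (L(k) = √(k - 5) = √(-5 + k))
O(-6) + L(5)*(-7) = -6 + √(-5 + 5)*(-7) = -6 + √0*(-7) = -6 + 0*(-7) = -6 + 0 = -6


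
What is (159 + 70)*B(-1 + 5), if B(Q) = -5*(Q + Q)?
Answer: -9160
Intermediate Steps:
B(Q) = -10*Q
(159 + 70)*B(-1 + 5) = (159 + 70)*(-10*(-1 + 5)) = 229*(-10*4) = 229*(-40) = -9160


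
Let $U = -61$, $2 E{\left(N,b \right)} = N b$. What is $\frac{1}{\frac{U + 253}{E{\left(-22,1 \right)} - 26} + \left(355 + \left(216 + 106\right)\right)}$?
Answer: $\frac{37}{24857} \approx 0.0014885$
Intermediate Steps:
$E{\left(N,b \right)} = \frac{N b}{2}$
$\frac{1}{\frac{U + 253}{E{\left(-22,1 \right)} - 26} + \left(355 + \left(216 + 106\right)\right)} = \frac{1}{\frac{-61 + 253}{\frac{1}{2} \left(-22\right) 1 - 26} + \left(355 + \left(216 + 106\right)\right)} = \frac{1}{\frac{192}{-11 - 26} + \left(355 + 322\right)} = \frac{1}{\frac{192}{-37} + 677} = \frac{1}{192 \left(- \frac{1}{37}\right) + 677} = \frac{1}{- \frac{192}{37} + 677} = \frac{1}{\frac{24857}{37}} = \frac{37}{24857}$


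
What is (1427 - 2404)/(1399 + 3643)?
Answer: -977/5042 ≈ -0.19377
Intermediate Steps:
(1427 - 2404)/(1399 + 3643) = -977/5042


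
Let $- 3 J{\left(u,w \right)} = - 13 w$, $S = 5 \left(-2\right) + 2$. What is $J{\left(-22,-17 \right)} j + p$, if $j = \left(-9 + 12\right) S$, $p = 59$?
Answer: $1827$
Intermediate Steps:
$S = -8$ ($S = -10 + 2 = -8$)
$J{\left(u,w \right)} = \frac{13 w}{3}$ ($J{\left(u,w \right)} = - \frac{\left(-13\right) w}{3} = \frac{13 w}{3}$)
$j = -24$ ($j = \left(-9 + 12\right) \left(-8\right) = 3 \left(-8\right) = -24$)
$J{\left(-22,-17 \right)} j + p = \frac{13}{3} \left(-17\right) \left(-24\right) + 59 = \left(- \frac{221}{3}\right) \left(-24\right) + 59 = 1768 + 59 = 1827$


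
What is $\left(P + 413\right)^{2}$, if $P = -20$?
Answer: $154449$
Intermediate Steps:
$\left(P + 413\right)^{2} = \left(-20 + 413\right)^{2} = 393^{2} = 154449$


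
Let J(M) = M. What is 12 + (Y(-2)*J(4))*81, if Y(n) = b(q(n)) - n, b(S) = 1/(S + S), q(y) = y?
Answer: 579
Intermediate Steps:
b(S) = 1/(2*S)
Y(n) = 1/(2*n) - n
12 + (Y(-2)*J(4))*81 = 12 + (((½)/(-2) - 1*(-2))*4)*81 = 12 + (((½)*(-½) + 2)*4)*81 = 12 + ((-¼ + 2)*4)*81 = 12 + ((7/4)*4)*81 = 12 + 7*81 = 12 + 567 = 579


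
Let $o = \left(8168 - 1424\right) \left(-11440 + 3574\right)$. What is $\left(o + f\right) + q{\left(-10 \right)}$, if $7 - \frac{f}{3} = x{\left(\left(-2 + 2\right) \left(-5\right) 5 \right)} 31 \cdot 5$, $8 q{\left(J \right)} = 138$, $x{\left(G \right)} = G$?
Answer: $- \frac{212193063}{4} \approx -5.3048 \cdot 10^{7}$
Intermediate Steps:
$q{\left(J \right)} = \frac{69}{4}$ ($q{\left(J \right)} = \frac{1}{8} \cdot 138 = \frac{69}{4}$)
$f = 21$ ($f = 21 - 3 \left(-2 + 2\right) \left(-5\right) 5 \cdot 31 \cdot 5 = 21 - 3 \cdot 0 \left(-5\right) 5 \cdot 31 \cdot 5 = 21 - 3 \cdot 0 \cdot 5 \cdot 31 \cdot 5 = 21 - 3 \cdot 0 \cdot 31 \cdot 5 = 21 - 3 \cdot 0 \cdot 5 = 21 - 0 = 21 + 0 = 21$)
$o = -53048304$ ($o = 6744 \left(-7866\right) = -53048304$)
$\left(o + f\right) + q{\left(-10 \right)} = \left(-53048304 + 21\right) + \frac{69}{4} = -53048283 + \frac{69}{4} = - \frac{212193063}{4}$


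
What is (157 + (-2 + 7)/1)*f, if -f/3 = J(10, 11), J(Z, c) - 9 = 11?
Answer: -9720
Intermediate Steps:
J(Z, c) = 20 (J(Z, c) = 9 + 11 = 20)
f = -60 (f = -3*20 = -60)
(157 + (-2 + 7)/1)*f = (157 + (-2 + 7)/1)*(-60) = (157 + 5*1)*(-60) = (157 + 5)*(-60) = 162*(-60) = -9720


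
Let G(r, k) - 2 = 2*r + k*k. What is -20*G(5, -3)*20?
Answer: -8400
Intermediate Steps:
G(r, k) = 2 + k**2 + 2*r (G(r, k) = 2 + (2*r + k*k) = 2 + (2*r + k**2) = 2 + (k**2 + 2*r) = 2 + k**2 + 2*r)
-20*G(5, -3)*20 = -20*(2 + (-3)**2 + 2*5)*20 = -20*(2 + 9 + 10)*20 = -20*21*20 = -420*20 = -8400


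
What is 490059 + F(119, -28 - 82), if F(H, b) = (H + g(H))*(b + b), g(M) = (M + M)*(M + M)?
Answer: -11997801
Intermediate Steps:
g(M) = 4*M² (g(M) = (2*M)*(2*M) = 4*M²)
F(H, b) = 2*b*(H + 4*H²) (F(H, b) = (H + 4*H²)*(b + b) = (H + 4*H²)*(2*b) = 2*b*(H + 4*H²))
490059 + F(119, -28 - 82) = 490059 + 2*119*(-28 - 82)*(1 + 4*119) = 490059 + 2*119*(-110)*(1 + 476) = 490059 + 2*119*(-110)*477 = 490059 - 12487860 = -11997801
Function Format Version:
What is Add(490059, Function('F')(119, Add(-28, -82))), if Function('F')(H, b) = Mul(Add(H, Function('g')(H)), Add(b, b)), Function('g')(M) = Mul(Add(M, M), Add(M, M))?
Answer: -11997801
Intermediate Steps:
Function('g')(M) = Mul(4, Pow(M, 2)) (Function('g')(M) = Mul(Mul(2, M), Mul(2, M)) = Mul(4, Pow(M, 2)))
Function('F')(H, b) = Mul(2, b, Add(H, Mul(4, Pow(H, 2)))) (Function('F')(H, b) = Mul(Add(H, Mul(4, Pow(H, 2))), Add(b, b)) = Mul(Add(H, Mul(4, Pow(H, 2))), Mul(2, b)) = Mul(2, b, Add(H, Mul(4, Pow(H, 2)))))
Add(490059, Function('F')(119, Add(-28, -82))) = Add(490059, Mul(2, 119, Add(-28, -82), Add(1, Mul(4, 119)))) = Add(490059, Mul(2, 119, -110, Add(1, 476))) = Add(490059, Mul(2, 119, -110, 477)) = Add(490059, -12487860) = -11997801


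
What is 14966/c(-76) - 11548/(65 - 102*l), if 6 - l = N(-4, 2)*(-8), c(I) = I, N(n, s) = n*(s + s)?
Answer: -94043671/475342 ≈ -197.84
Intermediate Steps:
N(n, s) = 2*n*s (N(n, s) = n*(2*s) = 2*n*s)
l = -122 (l = 6 - 2*(-4)*2*(-8) = 6 - (-16)*(-8) = 6 - 1*128 = 6 - 128 = -122)
14966/c(-76) - 11548/(65 - 102*l) = 14966/(-76) - 11548/(65 - 102*(-122)) = 14966*(-1/76) - 11548/(65 + 12444) = -7483/38 - 11548/12509 = -94043671/475342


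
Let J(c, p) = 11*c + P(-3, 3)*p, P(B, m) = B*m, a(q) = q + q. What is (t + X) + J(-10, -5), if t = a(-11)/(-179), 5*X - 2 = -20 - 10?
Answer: -63077/895 ≈ -70.477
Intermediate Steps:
a(q) = 2*q
J(c, p) = -9*p + 11*c (J(c, p) = 11*c + (-3*3)*p = 11*c - 9*p = -9*p + 11*c)
X = -28/5 (X = ⅖ + (-20 - 10)/5 = ⅖ + (⅕)*(-30) = ⅖ - 6 = -28/5 ≈ -5.6000)
t = 22/179 (t = (2*(-11))/(-179) = -22*(-1/179) = 22/179 ≈ 0.12291)
(t + X) + J(-10, -5) = (22/179 - 28/5) + (-9*(-5) + 11*(-10)) = -4902/895 + (45 - 110) = -4902/895 - 65 = -63077/895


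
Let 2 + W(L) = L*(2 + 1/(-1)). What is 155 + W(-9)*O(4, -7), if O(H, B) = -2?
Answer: 177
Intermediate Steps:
W(L) = -2 + L (W(L) = -2 + L*(2 + 1/(-1)) = -2 + L*(2 - 1) = -2 + L*1 = -2 + L)
155 + W(-9)*O(4, -7) = 155 + (-2 - 9)*(-2) = 155 - 11*(-2) = 155 + 22 = 177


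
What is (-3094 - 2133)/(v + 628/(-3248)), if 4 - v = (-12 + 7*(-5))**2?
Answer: 4244324/1790617 ≈ 2.3703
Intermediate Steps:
v = -2205 (v = 4 - (-12 + 7*(-5))**2 = 4 - (-12 - 35)**2 = 4 - 1*(-47)**2 = 4 - 1*2209 = 4 - 2209 = -2205)
(-3094 - 2133)/(v + 628/(-3248)) = (-3094 - 2133)/(-2205 + 628/(-3248)) = -5227/(-2205 + 628*(-1/3248)) = -5227/(-2205 - 157/812) = -5227/(-1790617/812) = -5227*(-812/1790617) = 4244324/1790617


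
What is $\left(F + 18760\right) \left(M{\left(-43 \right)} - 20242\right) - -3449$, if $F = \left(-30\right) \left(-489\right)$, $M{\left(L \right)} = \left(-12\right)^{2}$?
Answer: $-671872691$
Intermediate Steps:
$M{\left(L \right)} = 144$
$F = 14670$
$\left(F + 18760\right) \left(M{\left(-43 \right)} - 20242\right) - -3449 = \left(14670 + 18760\right) \left(144 - 20242\right) - -3449 = 33430 \left(-20098\right) + 3449 = -671876140 + 3449 = -671872691$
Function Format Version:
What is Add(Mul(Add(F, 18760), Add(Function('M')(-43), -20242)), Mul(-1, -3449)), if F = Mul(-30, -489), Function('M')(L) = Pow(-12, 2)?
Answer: -671872691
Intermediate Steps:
Function('M')(L) = 144
F = 14670
Add(Mul(Add(F, 18760), Add(Function('M')(-43), -20242)), Mul(-1, -3449)) = Add(Mul(Add(14670, 18760), Add(144, -20242)), Mul(-1, -3449)) = Add(Mul(33430, -20098), 3449) = Add(-671876140, 3449) = -671872691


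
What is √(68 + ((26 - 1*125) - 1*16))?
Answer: I*√47 ≈ 6.8557*I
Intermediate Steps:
√(68 + ((26 - 1*125) - 1*16)) = √(68 + ((26 - 125) - 16)) = √(68 + (-99 - 16)) = √(68 - 115) = √(-47) = I*√47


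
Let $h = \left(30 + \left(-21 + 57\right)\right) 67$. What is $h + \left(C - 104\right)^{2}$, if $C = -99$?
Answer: $45631$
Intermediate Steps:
$h = 4422$ ($h = \left(30 + 36\right) 67 = 66 \cdot 67 = 4422$)
$h + \left(C - 104\right)^{2} = 4422 + \left(-99 - 104\right)^{2} = 4422 + \left(-203\right)^{2} = 4422 + 41209 = 45631$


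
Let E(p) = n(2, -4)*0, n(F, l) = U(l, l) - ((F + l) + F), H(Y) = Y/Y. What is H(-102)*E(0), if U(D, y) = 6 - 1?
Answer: 0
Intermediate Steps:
U(D, y) = 5
H(Y) = 1
n(F, l) = 5 - l - 2*F (n(F, l) = 5 - ((F + l) + F) = 5 - (l + 2*F) = 5 + (-l - 2*F) = 5 - l - 2*F)
E(p) = 0 (E(p) = (5 - 1*(-4) - 2*2)*0 = (5 + 4 - 4)*0 = 5*0 = 0)
H(-102)*E(0) = 1*0 = 0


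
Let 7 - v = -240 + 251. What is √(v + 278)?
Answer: √274 ≈ 16.553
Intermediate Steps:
v = -4 (v = 7 - (-240 + 251) = 7 - 1*11 = 7 - 11 = -4)
√(v + 278) = √(-4 + 278) = √274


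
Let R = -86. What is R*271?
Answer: -23306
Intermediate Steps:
R*271 = -86*271 = -23306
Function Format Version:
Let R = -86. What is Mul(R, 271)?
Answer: -23306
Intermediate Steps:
Mul(R, 271) = Mul(-86, 271) = -23306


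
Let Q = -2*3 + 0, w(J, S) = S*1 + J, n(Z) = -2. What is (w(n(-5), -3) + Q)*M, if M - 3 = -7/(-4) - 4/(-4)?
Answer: -253/4 ≈ -63.250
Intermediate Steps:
w(J, S) = J + S (w(J, S) = S + J = J + S)
M = 23/4 (M = 3 + (-7/(-4) - 4/(-4)) = 3 + (-7*(-¼) - 4*(-¼)) = 3 + (7/4 + 1) = 3 + 11/4 = 23/4 ≈ 5.7500)
Q = -6 (Q = -6 + 0 = -6)
(w(n(-5), -3) + Q)*M = ((-2 - 3) - 6)*(23/4) = (-5 - 6)*(23/4) = -11*23/4 = -253/4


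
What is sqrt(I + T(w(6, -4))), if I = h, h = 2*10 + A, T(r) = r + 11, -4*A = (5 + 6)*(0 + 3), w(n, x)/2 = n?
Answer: sqrt(139)/2 ≈ 5.8949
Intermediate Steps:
w(n, x) = 2*n
A = -33/4 (A = -(5 + 6)*(0 + 3)/4 = -11*3/4 = -1/4*33 = -33/4 ≈ -8.2500)
T(r) = 11 + r
h = 47/4 (h = 2*10 - 33/4 = 20 - 33/4 = 47/4 ≈ 11.750)
I = 47/4 ≈ 11.750
sqrt(I + T(w(6, -4))) = sqrt(47/4 + (11 + 2*6)) = sqrt(47/4 + (11 + 12)) = sqrt(47/4 + 23) = sqrt(139/4) = sqrt(139)/2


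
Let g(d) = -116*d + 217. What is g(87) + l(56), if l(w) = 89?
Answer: -9786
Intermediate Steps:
g(d) = 217 - 116*d
g(87) + l(56) = (217 - 116*87) + 89 = (217 - 10092) + 89 = -9875 + 89 = -9786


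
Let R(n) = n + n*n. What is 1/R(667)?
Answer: 1/445556 ≈ 2.2444e-6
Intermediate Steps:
R(n) = n + n**2
1/R(667) = 1/(667*(1 + 667)) = 1/(667*668) = 1/445556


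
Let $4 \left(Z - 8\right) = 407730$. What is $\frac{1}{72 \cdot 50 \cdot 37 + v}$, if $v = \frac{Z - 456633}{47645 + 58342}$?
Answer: $\frac{211974}{28234227415} \approx 7.5077 \cdot 10^{-6}$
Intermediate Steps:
$Z = \frac{203881}{2}$ ($Z = 8 + \frac{1}{4} \cdot 407730 = 8 + \frac{203865}{2} = \frac{203881}{2} \approx 1.0194 \cdot 10^{5}$)
$v = - \frac{709385}{211974}$ ($v = \frac{\frac{203881}{2} - 456633}{47645 + 58342} = - \frac{709385}{2 \cdot 105987} = \left(- \frac{709385}{2}\right) \frac{1}{105987} = - \frac{709385}{211974} \approx -3.3466$)
$\frac{1}{72 \cdot 50 \cdot 37 + v} = \frac{1}{72 \cdot 50 \cdot 37 - \frac{709385}{211974}} = \frac{1}{3600 \cdot 37 - \frac{709385}{211974}} = \frac{1}{133200 - \frac{709385}{211974}} = \frac{1}{\frac{28234227415}{211974}} = \frac{211974}{28234227415}$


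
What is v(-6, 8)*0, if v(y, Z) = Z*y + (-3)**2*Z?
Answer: 0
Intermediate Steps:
v(y, Z) = 9*Z + Z*y (v(y, Z) = Z*y + 9*Z = 9*Z + Z*y)
v(-6, 8)*0 = (8*(9 - 6))*0 = (8*3)*0 = 24*0 = 0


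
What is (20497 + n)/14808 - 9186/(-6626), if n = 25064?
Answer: 72985579/16352968 ≈ 4.4631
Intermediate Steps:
(20497 + n)/14808 - 9186/(-6626) = (20497 + 25064)/14808 - 9186/(-6626) = 45561*(1/14808) - 9186*(-1/6626) = 15187/4936 + 4593/3313 = 72985579/16352968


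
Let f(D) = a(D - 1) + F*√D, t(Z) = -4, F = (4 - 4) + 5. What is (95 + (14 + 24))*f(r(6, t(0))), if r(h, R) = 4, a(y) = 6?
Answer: 2128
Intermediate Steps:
F = 5 (F = 0 + 5 = 5)
f(D) = 6 + 5*√D
(95 + (14 + 24))*f(r(6, t(0))) = (95 + (14 + 24))*(6 + 5*√4) = (95 + 38)*(6 + 5*2) = 133*(6 + 10) = 133*16 = 2128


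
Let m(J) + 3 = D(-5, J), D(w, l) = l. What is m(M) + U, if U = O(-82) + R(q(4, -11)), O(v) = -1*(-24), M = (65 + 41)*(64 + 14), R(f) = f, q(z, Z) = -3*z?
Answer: 8277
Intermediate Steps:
M = 8268 (M = 106*78 = 8268)
m(J) = -3 + J
O(v) = 24
U = 12 (U = 24 - 3*4 = 24 - 12 = 12)
m(M) + U = (-3 + 8268) + 12 = 8265 + 12 = 8277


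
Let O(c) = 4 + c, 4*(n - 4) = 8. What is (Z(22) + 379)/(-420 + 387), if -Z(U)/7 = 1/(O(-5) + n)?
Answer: -1888/165 ≈ -11.442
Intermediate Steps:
n = 6 (n = 4 + (1/4)*8 = 4 + 2 = 6)
Z(U) = -7/5 (Z(U) = -7/((4 - 5) + 6) = -7/(-1 + 6) = -7/5)
(Z(22) + 379)/(-420 + 387) = (-7/5 + 379)/(-420 + 387) = (1888/5)/(-33) = (1888/5)*(-1/33) = -1888/165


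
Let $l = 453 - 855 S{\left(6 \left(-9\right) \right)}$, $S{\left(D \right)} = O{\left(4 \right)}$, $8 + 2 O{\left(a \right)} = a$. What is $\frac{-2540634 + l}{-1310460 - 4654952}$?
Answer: $\frac{2538471}{5965412} \approx 0.42553$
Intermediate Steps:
$O{\left(a \right)} = -4 + \frac{a}{2}$
$S{\left(D \right)} = -2$ ($S{\left(D \right)} = -4 + \frac{1}{2} \cdot 4 = -4 + 2 = -2$)
$l = 2163$ ($l = 453 - -1710 = 453 + 1710 = 2163$)
$\frac{-2540634 + l}{-1310460 - 4654952} = \frac{-2540634 + 2163}{-1310460 - 4654952} = - \frac{2538471}{-5965412} = \left(-2538471\right) \left(- \frac{1}{5965412}\right) = \frac{2538471}{5965412}$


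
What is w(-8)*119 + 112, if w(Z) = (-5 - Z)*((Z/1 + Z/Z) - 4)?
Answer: -3815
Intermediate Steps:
w(Z) = (-5 - Z)*(-3 + Z) (w(Z) = (-5 - Z)*((Z*1 + 1) - 4) = (-5 - Z)*((Z + 1) - 4) = (-5 - Z)*((1 + Z) - 4) = (-5 - Z)*(-3 + Z))
w(-8)*119 + 112 = (15 - 1*(-8)² - 2*(-8))*119 + 112 = (15 - 1*64 + 16)*119 + 112 = (15 - 64 + 16)*119 + 112 = -33*119 + 112 = -3927 + 112 = -3815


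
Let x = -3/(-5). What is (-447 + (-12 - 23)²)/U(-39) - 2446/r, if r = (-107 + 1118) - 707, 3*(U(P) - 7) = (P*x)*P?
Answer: -843/152 ≈ -5.5461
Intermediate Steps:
x = ⅗ (x = -3*(-⅕) = ⅗ ≈ 0.60000)
U(P) = 7 + P²/5 (U(P) = 7 + ((P*(⅗))*P)/3 = 7 + ((3*P/5)*P)/3 = 7 + (3*P²/5)/3 = 7 + P²/5)
r = 304 (r = 1011 - 707 = 304)
(-447 + (-12 - 23)²)/U(-39) - 2446/r = (-447 + (-12 - 23)²)/(7 + (⅕)*(-39)²) - 2446/304 = (-447 + (-35)²)/(7 + (⅕)*1521) - 2446*1/304 = (-447 + 1225)/(7 + 1521/5) - 1223/152 = 778/(1556/5) - 1223/152 = 778*(5/1556) - 1223/152 = 5/2 - 1223/152 = -843/152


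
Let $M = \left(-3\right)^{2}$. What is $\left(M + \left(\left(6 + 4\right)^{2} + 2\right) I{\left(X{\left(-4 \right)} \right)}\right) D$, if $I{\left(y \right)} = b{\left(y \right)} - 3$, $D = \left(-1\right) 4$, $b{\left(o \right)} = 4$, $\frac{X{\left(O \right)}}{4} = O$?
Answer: $-444$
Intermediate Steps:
$X{\left(O \right)} = 4 O$
$M = 9$
$D = -4$
$I{\left(y \right)} = 1$ ($I{\left(y \right)} = 4 - 3 = 1$)
$\left(M + \left(\left(6 + 4\right)^{2} + 2\right) I{\left(X{\left(-4 \right)} \right)}\right) D = \left(9 + \left(\left(6 + 4\right)^{2} + 2\right) 1\right) \left(-4\right) = \left(9 + \left(10^{2} + 2\right) 1\right) \left(-4\right) = \left(9 + \left(100 + 2\right) 1\right) \left(-4\right) = \left(9 + 102 \cdot 1\right) \left(-4\right) = \left(9 + 102\right) \left(-4\right) = 111 \left(-4\right) = -444$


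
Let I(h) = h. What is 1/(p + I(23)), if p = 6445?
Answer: 1/6468 ≈ 0.00015461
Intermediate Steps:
1/(p + I(23)) = 1/(6445 + 23) = 1/6468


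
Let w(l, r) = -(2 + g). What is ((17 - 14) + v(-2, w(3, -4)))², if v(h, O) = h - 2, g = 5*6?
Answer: 1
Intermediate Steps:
g = 30
w(l, r) = -32 (w(l, r) = -(2 + 30) = -1*32 = -32)
v(h, O) = -2 + h
((17 - 14) + v(-2, w(3, -4)))² = ((17 - 14) + (-2 - 2))² = (3 - 4)² = (-1)² = 1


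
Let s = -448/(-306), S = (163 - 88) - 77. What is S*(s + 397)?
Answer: -121930/153 ≈ -796.93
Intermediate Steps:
S = -2 (S = 75 - 77 = -2)
s = 224/153 (s = -448*(-1/306) = 224/153 ≈ 1.4641)
S*(s + 397) = -2*(224/153 + 397) = -2*60965/153 = -121930/153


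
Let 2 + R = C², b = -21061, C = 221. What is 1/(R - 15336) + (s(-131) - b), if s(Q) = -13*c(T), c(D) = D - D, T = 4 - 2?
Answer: 705606684/33503 ≈ 21061.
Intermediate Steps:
T = 2
c(D) = 0
R = 48839 (R = -2 + 221² = -2 + 48841 = 48839)
s(Q) = 0 (s(Q) = -13*0 = 0)
1/(R - 15336) + (s(-131) - b) = 1/(48839 - 15336) + (0 - 1*(-21061)) = 1/33503 + (0 + 21061) = 1/33503 + 21061 = 705606684/33503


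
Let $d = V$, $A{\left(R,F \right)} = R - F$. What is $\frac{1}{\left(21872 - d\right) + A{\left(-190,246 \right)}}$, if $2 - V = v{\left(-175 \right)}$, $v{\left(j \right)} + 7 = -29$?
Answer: $\frac{1}{21398} \approx 4.6733 \cdot 10^{-5}$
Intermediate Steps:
$v{\left(j \right)} = -36$ ($v{\left(j \right)} = -7 - 29 = -36$)
$V = 38$ ($V = 2 - -36 = 2 + 36 = 38$)
$d = 38$
$\frac{1}{\left(21872 - d\right) + A{\left(-190,246 \right)}} = \frac{1}{\left(21872 - 38\right) - 436} = \frac{1}{21834 - 436} = \frac{1}{21398}$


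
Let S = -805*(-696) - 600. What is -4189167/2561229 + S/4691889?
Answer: -674875478509/445074154503 ≈ -1.5163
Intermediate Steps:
S = 559680 (S = 560280 - 600 = 559680)
-4189167/2561229 + S/4691889 = -4189167/2561229 + 559680/4691889 = -4189167*1/2561229 + 559680*(1/4691889) = -465463/284581 + 186560/1563963 = -674875478509/445074154503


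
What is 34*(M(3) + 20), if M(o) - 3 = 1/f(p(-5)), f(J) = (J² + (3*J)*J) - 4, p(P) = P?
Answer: 37553/48 ≈ 782.35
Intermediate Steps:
f(J) = -4 + 4*J² (f(J) = (J² + 3*J²) - 4 = 4*J² - 4 = -4 + 4*J²)
M(o) = 289/96 (M(o) = 3 + 1/(-4 + 4*(-5)²) = 3 + 1/(-4 + 4*25) = 3 + 1/(-4 + 100) = 3 + 1/96 = 289/96)
34*(M(3) + 20) = 34*(289/96 + 20) = 34*(2209/96) = 37553/48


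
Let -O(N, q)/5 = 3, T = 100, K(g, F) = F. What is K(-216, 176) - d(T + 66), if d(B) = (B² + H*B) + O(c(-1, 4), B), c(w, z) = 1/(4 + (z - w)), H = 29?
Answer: -32179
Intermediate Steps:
c(w, z) = 1/(4 + z - w)
O(N, q) = -15 (O(N, q) = -5*3 = -15)
d(B) = -15 + B² + 29*B (d(B) = (B² + 29*B) - 15 = -15 + B² + 29*B)
K(-216, 176) - d(T + 66) = 176 - (-15 + (100 + 66)² + 29*(100 + 66)) = 176 - (-15 + 166² + 29*166) = 176 - (-15 + 27556 + 4814) = 176 - 1*32355 = 176 - 32355 = -32179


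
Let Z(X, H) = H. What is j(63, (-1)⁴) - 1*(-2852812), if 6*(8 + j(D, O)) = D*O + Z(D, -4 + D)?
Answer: 8558473/3 ≈ 2.8528e+6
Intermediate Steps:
j(D, O) = -26/3 + D/6 + D*O/6 (j(D, O) = -8 + (D*O + (-4 + D))/6 = -8 + (-4 + D + D*O)/6 = -8 + (-⅔ + D/6 + D*O/6) = -26/3 + D/6 + D*O/6)
j(63, (-1)⁴) - 1*(-2852812) = (-26/3 + (⅙)*63 + (⅙)*63*(-1)⁴) - 1*(-2852812) = (-26/3 + 21/2 + (⅙)*63*1) + 2852812 = (-26/3 + 21/2 + 21/2) + 2852812 = 37/3 + 2852812 = 8558473/3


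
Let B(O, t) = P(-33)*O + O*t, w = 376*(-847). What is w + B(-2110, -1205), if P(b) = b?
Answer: 2293708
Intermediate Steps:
w = -318472
B(O, t) = -33*O + O*t
w + B(-2110, -1205) = -318472 - 2110*(-33 - 1205) = -318472 - 2110*(-1238) = -318472 + 2612180 = 2293708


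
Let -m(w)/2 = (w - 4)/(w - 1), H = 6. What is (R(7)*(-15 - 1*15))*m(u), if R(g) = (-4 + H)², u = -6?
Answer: 2400/7 ≈ 342.86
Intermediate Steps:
m(w) = -2*(-4 + w)/(-1 + w) (m(w) = -2*(w - 4)/(w - 1) = -2*(-4 + w)/(-1 + w))
R(g) = 4 (R(g) = (-4 + 6)² = 2² = 4)
(R(7)*(-15 - 1*15))*m(u) = (4*(-15 - 1*15))*(2*(4 - 1*(-6))/(-1 - 6)) = (4*(-15 - 15))*(2*(4 + 6)/(-7)) = (4*(-30))*(2*(-⅐)*10) = -120*(-20/7) = 2400/7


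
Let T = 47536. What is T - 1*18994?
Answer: 28542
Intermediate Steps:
T - 1*18994 = 47536 - 1*18994 = 47536 - 18994 = 28542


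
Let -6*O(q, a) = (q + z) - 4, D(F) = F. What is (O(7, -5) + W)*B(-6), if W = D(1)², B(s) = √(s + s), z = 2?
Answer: I*√3/3 ≈ 0.57735*I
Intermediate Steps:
O(q, a) = ⅓ - q/6 (O(q, a) = -((q + 2) - 4)/6 = -((2 + q) - 4)/6 = -(-2 + q)/6 = ⅓ - q/6)
B(s) = √2*√s (B(s) = √(2*s) = √2*√s)
W = 1 (W = 1² = 1)
(O(7, -5) + W)*B(-6) = ((⅓ - ⅙*7) + 1)*(√2*√(-6)) = ((⅓ - 7/6) + 1)*(√2*(I*√6)) = (-⅚ + 1)*(2*I*√3) = (2*I*√3)/6 = I*√3/3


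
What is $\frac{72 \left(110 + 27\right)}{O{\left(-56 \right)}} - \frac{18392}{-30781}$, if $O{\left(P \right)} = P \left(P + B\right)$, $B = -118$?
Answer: $\frac{20118143}{12497086} \approx 1.6098$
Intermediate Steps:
$O{\left(P \right)} = P \left(-118 + P\right)$ ($O{\left(P \right)} = P \left(P - 118\right) = P \left(-118 + P\right)$)
$\frac{72 \left(110 + 27\right)}{O{\left(-56 \right)}} - \frac{18392}{-30781} = \frac{72 \left(110 + 27\right)}{\left(-56\right) \left(-118 - 56\right)} - \frac{18392}{-30781} = \frac{72 \cdot 137}{\left(-56\right) \left(-174\right)} - - \frac{18392}{30781} = \frac{9864}{9744} + \frac{18392}{30781} = 9864 \cdot \frac{1}{9744} + \frac{18392}{30781} = \frac{411}{406} + \frac{18392}{30781} = \frac{20118143}{12497086}$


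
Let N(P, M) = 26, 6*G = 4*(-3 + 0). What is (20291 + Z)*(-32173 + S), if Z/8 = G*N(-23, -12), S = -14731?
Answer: -932217000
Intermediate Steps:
G = -2 (G = (4*(-3 + 0))/6 = (4*(-3))/6 = (⅙)*(-12) = -2)
Z = -416 (Z = 8*(-2*26) = 8*(-52) = -416)
(20291 + Z)*(-32173 + S) = (20291 - 416)*(-32173 - 14731) = 19875*(-46904) = -932217000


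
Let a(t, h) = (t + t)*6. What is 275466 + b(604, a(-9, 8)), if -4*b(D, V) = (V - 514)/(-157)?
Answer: 86496013/314 ≈ 2.7547e+5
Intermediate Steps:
a(t, h) = 12*t (a(t, h) = (2*t)*6 = 12*t)
b(D, V) = -257/314 + V/628 (b(D, V) = -(V - 514)/(4*(-157)) = -(-514 + V)*(-1)/(4*157) = -(514/157 - V/157)/4 = -257/314 + V/628)
275466 + b(604, a(-9, 8)) = 275466 + (-257/314 + (12*(-9))/628) = 275466 + (-257/314 + (1/628)*(-108)) = 275466 + (-257/314 - 27/157) = 275466 - 311/314 = 86496013/314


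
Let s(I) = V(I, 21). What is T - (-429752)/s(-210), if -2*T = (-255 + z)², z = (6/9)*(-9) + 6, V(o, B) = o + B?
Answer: -13149229/378 ≈ -34786.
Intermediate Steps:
V(o, B) = B + o
s(I) = 21 + I
z = 0 (z = (6*(⅑))*(-9) + 6 = (⅔)*(-9) + 6 = -6 + 6 = 0)
T = -65025/2 (T = -(-255 + 0)²/2 = -½*(-255)² = -½*65025 = -65025/2 ≈ -32513.)
T - (-429752)/s(-210) = -65025/2 - (-429752)/(21 - 210) = -65025/2 - (-429752)/(-189) = -65025/2 - (-429752)*(-1)/189 = -65025/2 - 1*429752/189 = -65025/2 - 429752/189 = -13149229/378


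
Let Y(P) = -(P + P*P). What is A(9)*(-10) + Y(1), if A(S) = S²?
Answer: -812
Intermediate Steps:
Y(P) = -P - P² (Y(P) = -(P + P²) = -P - P²)
A(9)*(-10) + Y(1) = 9²*(-10) - 1*1*(1 + 1) = 81*(-10) - 1*1*2 = -810 - 2 = -812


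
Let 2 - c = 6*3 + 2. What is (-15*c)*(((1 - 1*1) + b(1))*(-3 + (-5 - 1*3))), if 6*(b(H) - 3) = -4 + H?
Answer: -7425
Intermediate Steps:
b(H) = 7/3 + H/6 (b(H) = 3 + (-4 + H)/6 = 3 + (-⅔ + H/6) = 7/3 + H/6)
c = -18 (c = 2 - (6*3 + 2) = 2 - (18 + 2) = 2 - 1*20 = 2 - 20 = -18)
(-15*c)*(((1 - 1*1) + b(1))*(-3 + (-5 - 1*3))) = (-15*(-18))*(((1 - 1*1) + (7/3 + (⅙)*1))*(-3 + (-5 - 1*3))) = 270*(((1 - 1) + (7/3 + ⅙))*(-3 + (-5 - 3))) = 270*((0 + 5/2)*(-3 - 8)) = 270*((5/2)*(-11)) = 270*(-55/2) = -7425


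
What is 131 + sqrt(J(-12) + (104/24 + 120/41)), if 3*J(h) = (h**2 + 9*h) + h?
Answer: 131 + sqrt(230871)/123 ≈ 134.91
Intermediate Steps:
J(h) = h**2/3 + 10*h/3 (J(h) = ((h**2 + 9*h) + h)/3 = (h**2 + 10*h)/3 = h**2/3 + 10*h/3)
131 + sqrt(J(-12) + (104/24 + 120/41)) = 131 + sqrt((1/3)*(-12)*(10 - 12) + (104/24 + 120/41)) = 131 + sqrt((1/3)*(-12)*(-2) + (104*(1/24) + 120*(1/41))) = 131 + sqrt(8 + (13/3 + 120/41)) = 131 + sqrt(8 + 893/123) = 131 + sqrt(1877/123) = 131 + sqrt(230871)/123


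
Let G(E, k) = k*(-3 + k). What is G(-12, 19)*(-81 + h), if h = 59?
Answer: -6688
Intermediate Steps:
G(-12, 19)*(-81 + h) = (19*(-3 + 19))*(-81 + 59) = (19*16)*(-22) = 304*(-22) = -6688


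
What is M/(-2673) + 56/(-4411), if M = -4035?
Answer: 48619/32481 ≈ 1.4968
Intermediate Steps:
M/(-2673) + 56/(-4411) = -4035/(-2673) + 56/(-4411) = -4035*(-1/2673) + 56*(-1/4411) = 1345/891 - 56/4411 = 48619/32481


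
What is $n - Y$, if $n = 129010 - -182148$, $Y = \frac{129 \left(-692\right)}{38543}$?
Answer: $\frac{11993052062}{38543} \approx 3.1116 \cdot 10^{5}$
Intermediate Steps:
$Y = - \frac{89268}{38543}$ ($Y = \left(-89268\right) \frac{1}{38543} = - \frac{89268}{38543} \approx -2.3161$)
$n = 311158$ ($n = 129010 + 182148 = 311158$)
$n - Y = 311158 - - \frac{89268}{38543} = 311158 + \frac{89268}{38543} = \frac{11993052062}{38543}$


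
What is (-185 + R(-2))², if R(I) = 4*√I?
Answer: 34193 - 1480*I*√2 ≈ 34193.0 - 2093.0*I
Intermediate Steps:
(-185 + R(-2))² = (-185 + 4*√(-2))² = (-185 + 4*(I*√2))² = (-185 + 4*I*√2)²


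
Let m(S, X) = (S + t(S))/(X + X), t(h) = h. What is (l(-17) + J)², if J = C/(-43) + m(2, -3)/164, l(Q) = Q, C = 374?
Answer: 73914928129/111894084 ≈ 660.58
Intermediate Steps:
m(S, X) = S/X (m(S, X) = (S + S)/(X + X) = (2*S)/((2*X)) = (2*S)*(1/(2*X)) = S/X)
J = -92047/10578 (J = 374/(-43) + (2/(-3))/164 = 374*(-1/43) + (2*(-⅓))*(1/164) = -374/43 - ⅔*1/164 = -374/43 - 1/246 = -92047/10578 ≈ -8.7017)
(l(-17) + J)² = (-17 - 92047/10578)² = (-271873/10578)² = 73914928129/111894084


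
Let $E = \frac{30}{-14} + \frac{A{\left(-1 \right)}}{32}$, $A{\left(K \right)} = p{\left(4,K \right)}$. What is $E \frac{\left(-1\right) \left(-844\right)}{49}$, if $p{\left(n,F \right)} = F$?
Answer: $- \frac{102757}{2744} \approx -37.448$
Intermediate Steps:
$A{\left(K \right)} = K$
$E = - \frac{487}{224}$ ($E = \frac{30}{-14} - \frac{1}{32} = 30 \left(- \frac{1}{14}\right) - \frac{1}{32} = - \frac{15}{7} - \frac{1}{32} = - \frac{487}{224} \approx -2.1741$)
$E \frac{\left(-1\right) \left(-844\right)}{49} = - \frac{487 \frac{\left(-1\right) \left(-844\right)}{49}}{224} = - \frac{487 \cdot 844 \cdot \frac{1}{49}}{224} = \left(- \frac{487}{224}\right) \frac{844}{49} = - \frac{102757}{2744}$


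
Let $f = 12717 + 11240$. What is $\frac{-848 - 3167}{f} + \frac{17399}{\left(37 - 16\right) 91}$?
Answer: $\frac{409155178}{45781827} \approx 8.9371$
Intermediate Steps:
$f = 23957$
$\frac{-848 - 3167}{f} + \frac{17399}{\left(37 - 16\right) 91} = \frac{-848 - 3167}{23957} + \frac{17399}{\left(37 - 16\right) 91} = \left(-848 - 3167\right) \frac{1}{23957} + \frac{17399}{21 \cdot 91} = \left(-4015\right) \frac{1}{23957} + \frac{17399}{1911} = - \frac{4015}{23957} + 17399 \cdot \frac{1}{1911} = - \frac{4015}{23957} + \frac{17399}{1911} = \frac{409155178}{45781827}$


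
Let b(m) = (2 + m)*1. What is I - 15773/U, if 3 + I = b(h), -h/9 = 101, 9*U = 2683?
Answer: -2583487/2683 ≈ -962.91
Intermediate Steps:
U = 2683/9 (U = (⅑)*2683 = 2683/9 ≈ 298.11)
h = -909 (h = -9*101 = -909)
b(m) = 2 + m
I = -910 (I = -3 + (2 - 909) = -3 - 907 = -910)
I - 15773/U = -910 - 15773/2683/9 = -910 - 15773*9/2683 = -910 - 141957/2683 = -2583487/2683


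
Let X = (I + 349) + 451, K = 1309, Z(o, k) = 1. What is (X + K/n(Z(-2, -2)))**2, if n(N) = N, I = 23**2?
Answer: 6959044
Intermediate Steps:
I = 529
X = 1329 (X = (529 + 349) + 451 = 878 + 451 = 1329)
(X + K/n(Z(-2, -2)))**2 = (1329 + 1309/1)**2 = (1329 + 1309*1)**2 = (1329 + 1309)**2 = 2638**2 = 6959044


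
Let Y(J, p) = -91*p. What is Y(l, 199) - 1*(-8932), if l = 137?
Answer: -9177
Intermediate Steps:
Y(l, 199) - 1*(-8932) = -91*199 - 1*(-8932) = -18109 + 8932 = -9177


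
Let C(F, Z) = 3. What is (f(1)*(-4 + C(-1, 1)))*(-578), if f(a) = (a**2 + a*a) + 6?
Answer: 4624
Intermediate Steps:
f(a) = 6 + 2*a**2 (f(a) = (a**2 + a**2) + 6 = 2*a**2 + 6 = 6 + 2*a**2)
(f(1)*(-4 + C(-1, 1)))*(-578) = ((6 + 2*1**2)*(-4 + 3))*(-578) = ((6 + 2*1)*(-1))*(-578) = ((6 + 2)*(-1))*(-578) = (8*(-1))*(-578) = -8*(-578) = 4624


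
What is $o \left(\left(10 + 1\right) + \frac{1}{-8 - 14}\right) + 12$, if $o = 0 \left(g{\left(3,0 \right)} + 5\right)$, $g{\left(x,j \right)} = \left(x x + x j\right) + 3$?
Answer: $12$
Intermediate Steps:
$g{\left(x,j \right)} = 3 + x^{2} + j x$ ($g{\left(x,j \right)} = \left(x^{2} + j x\right) + 3 = 3 + x^{2} + j x$)
$o = 0$ ($o = 0 \left(\left(3 + 3^{2} + 0 \cdot 3\right) + 5\right) = 0 \left(\left(3 + 9 + 0\right) + 5\right) = 0 \left(12 + 5\right) = 0 \cdot 17 = 0$)
$o \left(\left(10 + 1\right) + \frac{1}{-8 - 14}\right) + 12 = 0 \left(\left(10 + 1\right) + \frac{1}{-8 - 14}\right) + 12 = 0 \left(11 + \frac{1}{-22}\right) + 12 = 0 \left(11 - \frac{1}{22}\right) + 12 = 0 \cdot \frac{241}{22} + 12 = 0 + 12 = 12$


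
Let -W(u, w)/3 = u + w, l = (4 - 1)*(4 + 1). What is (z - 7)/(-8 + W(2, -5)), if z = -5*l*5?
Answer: -382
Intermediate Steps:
l = 15 (l = 3*5 = 15)
z = -375 (z = -5*15*5 = -75*5 = -375)
W(u, w) = -3*u - 3*w (W(u, w) = -3*(u + w) = -3*u - 3*w)
(z - 7)/(-8 + W(2, -5)) = (-375 - 7)/(-8 + (-3*2 - 3*(-5))) = -382/(-8 + (-6 + 15)) = -382/(-8 + 9) = -382/1 = 1*(-382) = -382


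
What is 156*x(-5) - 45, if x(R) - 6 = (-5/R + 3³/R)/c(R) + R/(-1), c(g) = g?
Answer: 45207/25 ≈ 1808.3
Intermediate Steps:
x(R) = 6 - R + 22/R² (x(R) = 6 + ((-5/R + 3³/R)/R + R/(-1)) = 6 + ((-5/R + 27/R)/R + R*(-1)) = 6 + ((22/R)/R - R) = 6 + (22/R² - R) = 6 + (-R + 22/R²) = 6 - R + 22/R²)
156*x(-5) - 45 = 156*(6 - 1*(-5) + 22/(-5)²) - 45 = 156*(6 + 5 + 22*(1/25)) - 45 = 156*(6 + 5 + 22/25) - 45 = 156*(297/25) - 45 = 46332/25 - 45 = 45207/25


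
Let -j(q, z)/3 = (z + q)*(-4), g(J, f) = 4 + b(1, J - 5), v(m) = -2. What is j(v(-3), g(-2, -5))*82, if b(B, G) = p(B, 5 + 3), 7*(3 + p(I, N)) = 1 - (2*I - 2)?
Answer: -5904/7 ≈ -843.43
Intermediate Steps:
p(I, N) = -18/7 - 2*I/7 (p(I, N) = -3 + (1 - (2*I - 2))/7 = -3 + (1 - (-2 + 2*I))/7 = -3 + (1 + (2 - 2*I))/7 = -3 + (3 - 2*I)/7 = -3 + (3/7 - 2*I/7) = -18/7 - 2*I/7)
b(B, G) = -18/7 - 2*B/7
g(J, f) = 8/7 (g(J, f) = 4 + (-18/7 - 2/7*1) = 4 + (-18/7 - 2/7) = 4 - 20/7 = 8/7)
j(q, z) = 12*q + 12*z (j(q, z) = -3*(z + q)*(-4) = -3*(q + z)*(-4) = -3*(-4*q - 4*z) = 12*q + 12*z)
j(v(-3), g(-2, -5))*82 = (12*(-2) + 12*(8/7))*82 = (-24 + 96/7)*82 = -72/7*82 = -5904/7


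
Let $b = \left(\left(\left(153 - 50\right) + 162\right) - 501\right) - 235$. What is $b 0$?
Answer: $0$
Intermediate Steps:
$b = -471$ ($b = \left(\left(103 + 162\right) - 501\right) - 235 = \left(265 - 501\right) - 235 = -236 - 235 = -471$)
$b 0 = \left(-471\right) 0 = 0$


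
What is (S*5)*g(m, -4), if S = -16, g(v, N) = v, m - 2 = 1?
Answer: -240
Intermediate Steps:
m = 3 (m = 2 + 1 = 3)
(S*5)*g(m, -4) = -16*5*3 = -80*3 = -240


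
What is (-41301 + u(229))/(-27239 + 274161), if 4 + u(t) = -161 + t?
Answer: -41237/246922 ≈ -0.16700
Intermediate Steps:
u(t) = -165 + t (u(t) = -4 + (-161 + t) = -165 + t)
(-41301 + u(229))/(-27239 + 274161) = (-41301 + (-165 + 229))/(-27239 + 274161) = (-41301 + 64)/246922 = -41237*1/246922 = -41237/246922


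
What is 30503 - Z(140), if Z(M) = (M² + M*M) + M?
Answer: -8837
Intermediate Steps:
Z(M) = M + 2*M² (Z(M) = (M² + M²) + M = 2*M² + M = M + 2*M²)
30503 - Z(140) = 30503 - 140*(1 + 2*140) = 30503 - 140*(1 + 280) = 30503 - 140*281 = 30503 - 1*39340 = 30503 - 39340 = -8837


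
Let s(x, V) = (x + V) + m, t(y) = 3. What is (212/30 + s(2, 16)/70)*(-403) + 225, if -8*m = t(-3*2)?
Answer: -915377/336 ≈ -2724.3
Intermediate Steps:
m = -3/8 (m = -⅛*3 = -3/8 ≈ -0.37500)
s(x, V) = -3/8 + V + x (s(x, V) = (x + V) - 3/8 = (V + x) - 3/8 = -3/8 + V + x)
(212/30 + s(2, 16)/70)*(-403) + 225 = (212/30 + (-3/8 + 16 + 2)/70)*(-403) + 225 = (212*(1/30) + (141/8)*(1/70))*(-403) + 225 = (106/15 + 141/560)*(-403) + 225 = (2459/336)*(-403) + 225 = -990977/336 + 225 = -915377/336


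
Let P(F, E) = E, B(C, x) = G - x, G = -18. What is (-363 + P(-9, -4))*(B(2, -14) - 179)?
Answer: 67161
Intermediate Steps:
B(C, x) = -18 - x
(-363 + P(-9, -4))*(B(2, -14) - 179) = (-363 - 4)*((-18 - 1*(-14)) - 179) = -367*((-18 + 14) - 179) = -367*(-4 - 179) = -367*(-183) = 67161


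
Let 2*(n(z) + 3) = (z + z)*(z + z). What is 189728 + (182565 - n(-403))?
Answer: 47478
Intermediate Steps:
n(z) = -3 + 2*z² (n(z) = -3 + ((z + z)*(z + z))/2 = -3 + ((2*z)*(2*z))/2 = -3 + (4*z²)/2 = -3 + 2*z²)
189728 + (182565 - n(-403)) = 189728 + (182565 - (-3 + 2*(-403)²)) = 189728 + (182565 - (-3 + 2*162409)) = 189728 + (182565 - (-3 + 324818)) = 189728 + (182565 - 1*324815) = 189728 + (182565 - 324815) = 189728 - 142250 = 47478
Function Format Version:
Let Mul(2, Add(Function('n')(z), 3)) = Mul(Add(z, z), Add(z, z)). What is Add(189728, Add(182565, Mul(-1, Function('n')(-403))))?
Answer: 47478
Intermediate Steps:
Function('n')(z) = Add(-3, Mul(2, Pow(z, 2))) (Function('n')(z) = Add(-3, Mul(Rational(1, 2), Mul(Add(z, z), Add(z, z)))) = Add(-3, Mul(Rational(1, 2), Mul(Mul(2, z), Mul(2, z)))) = Add(-3, Mul(Rational(1, 2), Mul(4, Pow(z, 2)))) = Add(-3, Mul(2, Pow(z, 2))))
Add(189728, Add(182565, Mul(-1, Function('n')(-403)))) = Add(189728, Add(182565, Mul(-1, Add(-3, Mul(2, Pow(-403, 2)))))) = Add(189728, Add(182565, Mul(-1, Add(-3, Mul(2, 162409))))) = Add(189728, Add(182565, Mul(-1, Add(-3, 324818)))) = Add(189728, Add(182565, Mul(-1, 324815))) = Add(189728, Add(182565, -324815)) = Add(189728, -142250) = 47478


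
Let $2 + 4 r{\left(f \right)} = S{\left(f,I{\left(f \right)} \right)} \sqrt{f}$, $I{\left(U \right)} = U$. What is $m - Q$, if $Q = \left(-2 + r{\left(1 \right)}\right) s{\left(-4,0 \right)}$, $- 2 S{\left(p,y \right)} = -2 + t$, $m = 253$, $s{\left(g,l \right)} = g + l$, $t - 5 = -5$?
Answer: $244$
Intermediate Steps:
$t = 0$ ($t = 5 - 5 = 0$)
$S{\left(p,y \right)} = 1$ ($S{\left(p,y \right)} = - \frac{-2 + 0}{2} = \left(- \frac{1}{2}\right) \left(-2\right) = 1$)
$r{\left(f \right)} = - \frac{1}{2} + \frac{\sqrt{f}}{4}$ ($r{\left(f \right)} = - \frac{1}{2} + \frac{1 \sqrt{f}}{4} = - \frac{1}{2} + \frac{\sqrt{f}}{4}$)
$Q = 9$ ($Q = \left(-2 - \left(\frac{1}{2} - \frac{\sqrt{1}}{4}\right)\right) \left(-4 + 0\right) = \left(-2 + \left(- \frac{1}{2} + \frac{1}{4} \cdot 1\right)\right) \left(-4\right) = \left(-2 + \left(- \frac{1}{2} + \frac{1}{4}\right)\right) \left(-4\right) = \left(-2 - \frac{1}{4}\right) \left(-4\right) = \left(- \frac{9}{4}\right) \left(-4\right) = 9$)
$m - Q = 253 - 9 = 244$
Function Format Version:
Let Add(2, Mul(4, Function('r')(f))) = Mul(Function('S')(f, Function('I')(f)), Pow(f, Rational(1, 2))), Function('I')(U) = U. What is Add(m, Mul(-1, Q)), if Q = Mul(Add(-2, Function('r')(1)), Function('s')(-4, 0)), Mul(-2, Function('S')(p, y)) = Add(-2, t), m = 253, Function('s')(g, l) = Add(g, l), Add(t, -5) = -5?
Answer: 244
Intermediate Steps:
t = 0 (t = Add(5, -5) = 0)
Function('S')(p, y) = 1 (Function('S')(p, y) = Mul(Rational(-1, 2), Add(-2, 0)) = Mul(Rational(-1, 2), -2) = 1)
Function('r')(f) = Add(Rational(-1, 2), Mul(Rational(1, 4), Pow(f, Rational(1, 2)))) (Function('r')(f) = Add(Rational(-1, 2), Mul(Rational(1, 4), Mul(1, Pow(f, Rational(1, 2))))) = Add(Rational(-1, 2), Mul(Rational(1, 4), Pow(f, Rational(1, 2)))))
Q = 9 (Q = Mul(Add(-2, Add(Rational(-1, 2), Mul(Rational(1, 4), Pow(1, Rational(1, 2))))), Add(-4, 0)) = Mul(Add(-2, Add(Rational(-1, 2), Mul(Rational(1, 4), 1))), -4) = Mul(Add(-2, Add(Rational(-1, 2), Rational(1, 4))), -4) = Mul(Add(-2, Rational(-1, 4)), -4) = Mul(Rational(-9, 4), -4) = 9)
Add(m, Mul(-1, Q)) = Add(253, Mul(-1, 9)) = Add(253, -9) = 244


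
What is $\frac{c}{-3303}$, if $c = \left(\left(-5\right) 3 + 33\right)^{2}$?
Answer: $- \frac{36}{367} \approx -0.098093$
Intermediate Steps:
$c = 324$ ($c = \left(-15 + 33\right)^{2} = 18^{2} = 324$)
$\frac{c}{-3303} = \frac{324}{-3303} = 324 \left(- \frac{1}{3303}\right) = - \frac{36}{367}$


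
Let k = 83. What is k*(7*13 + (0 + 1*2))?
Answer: 7719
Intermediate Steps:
k*(7*13 + (0 + 1*2)) = 83*(7*13 + (0 + 1*2)) = 83*(91 + (0 + 2)) = 83*(91 + 2) = 83*93 = 7719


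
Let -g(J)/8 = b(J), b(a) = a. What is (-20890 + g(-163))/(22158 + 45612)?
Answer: -9793/33885 ≈ -0.28901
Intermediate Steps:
g(J) = -8*J
(-20890 + g(-163))/(22158 + 45612) = (-20890 - 8*(-163))/(22158 + 45612) = (-20890 + 1304)/67770 = -19586*1/67770 = -9793/33885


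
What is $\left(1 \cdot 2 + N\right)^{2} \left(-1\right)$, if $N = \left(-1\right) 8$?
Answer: $-36$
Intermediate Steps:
$N = -8$
$\left(1 \cdot 2 + N\right)^{2} \left(-1\right) = \left(1 \cdot 2 - 8\right)^{2} \left(-1\right) = \left(2 - 8\right)^{2} \left(-1\right) = \left(-6\right)^{2} \left(-1\right) = 36 \left(-1\right) = -36$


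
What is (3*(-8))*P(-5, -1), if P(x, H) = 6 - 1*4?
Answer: -48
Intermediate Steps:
P(x, H) = 2 (P(x, H) = 6 - 4 = 2)
(3*(-8))*P(-5, -1) = (3*(-8))*2 = -24*2 = -48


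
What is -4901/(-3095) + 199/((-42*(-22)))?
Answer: 5144429/2859780 ≈ 1.7989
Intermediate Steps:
-4901/(-3095) + 199/((-42*(-22))) = -4901*(-1/3095) + 199/924 = 4901/3095 + 199*(1/924) = 4901/3095 + 199/924 = 5144429/2859780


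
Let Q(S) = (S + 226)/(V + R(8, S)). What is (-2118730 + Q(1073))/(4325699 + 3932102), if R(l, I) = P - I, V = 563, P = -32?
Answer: -1148352959/4475728142 ≈ -0.25657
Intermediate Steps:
R(l, I) = -32 - I
Q(S) = (226 + S)/(531 - S) (Q(S) = (S + 226)/(563 + (-32 - S)) = (226 + S)/(531 - S))
(-2118730 + Q(1073))/(4325699 + 3932102) = (-2118730 + (-226 - 1*1073)/(-531 + 1073))/(4325699 + 3932102) = (-2118730 + (-226 - 1073)/542)/8257801 = (-2118730 + (1/542)*(-1299))*(1/8257801) = (-2118730 - 1299/542)*(1/8257801) = -1148352959/542*1/8257801 = -1148352959/4475728142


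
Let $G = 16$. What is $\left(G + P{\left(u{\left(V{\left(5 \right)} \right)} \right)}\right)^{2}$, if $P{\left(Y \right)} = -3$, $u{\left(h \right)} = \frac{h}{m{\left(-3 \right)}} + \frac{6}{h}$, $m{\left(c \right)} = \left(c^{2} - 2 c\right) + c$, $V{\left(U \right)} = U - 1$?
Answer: $169$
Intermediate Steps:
$V{\left(U \right)} = -1 + U$
$m{\left(c \right)} = c^{2} - c$
$u{\left(h \right)} = \frac{6}{h} + \frac{h}{12}$ ($u{\left(h \right)} = \frac{h}{\left(-3\right) \left(-1 - 3\right)} + \frac{6}{h} = \frac{h}{\left(-3\right) \left(-4\right)} + \frac{6}{h} = \frac{h}{12} + \frac{6}{h} = \frac{6}{h} + \frac{h}{12}$)
$\left(G + P{\left(u{\left(V{\left(5 \right)} \right)} \right)}\right)^{2} = \left(16 - 3\right)^{2} = 13^{2} = 169$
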